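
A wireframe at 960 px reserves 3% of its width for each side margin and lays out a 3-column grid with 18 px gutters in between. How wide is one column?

960 × (1 − 2·3%) = 960 × 94% = 902.4 px for the columns.
3c + 2·18 = 902.4 → 3c = 866.4 → c = 288.8 px.

288.8 px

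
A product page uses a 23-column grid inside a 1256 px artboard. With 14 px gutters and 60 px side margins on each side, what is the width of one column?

Take off 120 px of margins, leaving 1136 px.
23 columns + 22 gutters: 23c + 22·14 = 1136.
23c = 1136 − 308 = 828, so c = 36 px.

36 px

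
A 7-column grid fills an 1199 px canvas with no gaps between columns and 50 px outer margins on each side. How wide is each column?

Inside the margins: 1199 − 100 = 1099 px.
7c = 1099 → c = 157 px.

157 px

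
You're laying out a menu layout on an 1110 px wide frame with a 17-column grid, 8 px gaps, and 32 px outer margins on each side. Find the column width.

Inside the margins: 1110 − 64 = 1046 px.
1046 − 16·8 = 918; ÷17 gives c = 54 px.

54 px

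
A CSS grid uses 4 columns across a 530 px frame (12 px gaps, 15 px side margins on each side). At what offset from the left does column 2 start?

143 px

Subtract both margins: 530 − 2·15 = 500 px.
4 columns + 3 gaps: 4c + 3·12 = 500.
4c = 500 − 36 = 464, so c = 116 px.
Before column 2: the margin + 1 column + 1 gap.
Offset = 15 + 1·(116 + 12) = 15 + 128 = 143 px.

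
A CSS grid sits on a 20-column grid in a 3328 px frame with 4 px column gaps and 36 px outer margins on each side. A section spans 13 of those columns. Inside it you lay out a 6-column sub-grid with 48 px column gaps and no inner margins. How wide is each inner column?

Outer content = 3328 − 2·36 = 3256 px.
Subtracting 19 column gaps of 4 leaves 3180 for 20 columns, so c = 159 px.
13 columns plus 12 column gaps: 2067 + 48 = 2115 px.
2115 − 5·48 = 1875; ÷6 gives d = 312.5 px.

312.5 px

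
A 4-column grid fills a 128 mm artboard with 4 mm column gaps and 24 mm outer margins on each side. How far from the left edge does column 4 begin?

Content = 128 − 2·24 = 80 mm.
80 − 3·4 = 68; ÷4 gives c = 17 mm.
Before column 4: the margin + 3 columns + 3 column gaps.
Offset = 24 + 3·(17 + 4) = 24 + 63 = 87 mm.

87 mm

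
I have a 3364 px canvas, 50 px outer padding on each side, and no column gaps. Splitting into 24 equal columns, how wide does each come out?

136 px

Subtract both margins: 3364 − 2·50 = 3264 px.
With no column gaps, each column is 3264/24 = 136 px.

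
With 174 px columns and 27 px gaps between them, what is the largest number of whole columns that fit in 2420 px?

12 columns: 12·174 + 11·27 = 2385 px ≤ 2420.
13 columns: 2586 px > 2420. So 12.

12 columns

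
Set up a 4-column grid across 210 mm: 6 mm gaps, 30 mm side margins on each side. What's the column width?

Content width = 210 − 2·30 = 150 mm.
4 columns + 3 gaps: 4c + 3·6 = 150.
4c = 150 − 18 = 132, so c = 33 mm.

33 mm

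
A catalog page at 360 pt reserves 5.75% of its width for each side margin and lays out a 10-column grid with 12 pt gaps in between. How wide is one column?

Margins: 5.75% × 360 = 20.7 pt each, so content = 360 − 41.4 = 318.6 pt.
10c + 9·12 = 318.6 → 10c = 210.6 → c = 21.06 pt.

21.06 pt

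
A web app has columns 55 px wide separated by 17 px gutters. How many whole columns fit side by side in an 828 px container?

Each extra column adds 55 + 17 = 72 px.
(828 + 17) / 72 = 11.74, so 11 columns fit.

11 columns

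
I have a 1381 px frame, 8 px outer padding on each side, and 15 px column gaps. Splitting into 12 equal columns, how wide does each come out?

Take off 16 px of margins, leaving 1365 px.
Subtracting 11 column gaps of 15 leaves 1200 for 12 columns, so c = 100 px.

100 px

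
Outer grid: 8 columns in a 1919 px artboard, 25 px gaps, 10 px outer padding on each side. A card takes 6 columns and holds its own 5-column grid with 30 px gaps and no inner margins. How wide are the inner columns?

Outer content = 1919 − 2·10 = 1899 px.
Subtracting 7 gaps of 25 leaves 1724 for 8 columns, so c = 215.5 px.
6 columns plus 5 gaps: 1293 + 125 = 1418 px.
1418 − 4·30 = 1298; ÷5 gives d = 259.6 px.

259.6 px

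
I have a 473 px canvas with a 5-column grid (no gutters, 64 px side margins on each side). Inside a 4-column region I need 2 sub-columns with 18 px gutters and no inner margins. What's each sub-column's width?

129 px

Outer content = 473 − 2·64 = 345 px.
345 / 5 = 69 px per column.
With no gutters, 4 columns span 4·69 = 276 px.
Subtracting 1 gutter of 18 leaves 258 for 2 columns, so d = 129 px.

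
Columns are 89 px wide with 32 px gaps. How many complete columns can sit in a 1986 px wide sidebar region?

16 columns: 16·89 + 15·32 = 1904 px ≤ 1986.
17 columns: 2025 px > 1986. So 16.

16 columns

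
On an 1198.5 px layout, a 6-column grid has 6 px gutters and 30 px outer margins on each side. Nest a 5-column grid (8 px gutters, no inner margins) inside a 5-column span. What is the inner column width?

Take off 60 px of margins, leaving 1138.5 px.
Subtracting 5 gutters of 6 leaves 1108.5 for 6 columns, so c = 184.75 px.
5-column span = 5·184.75 + 4·6 = 947.75 px.
947.75 − 4·8 = 915.75; ÷5 gives d = 183.15 px.

183.15 px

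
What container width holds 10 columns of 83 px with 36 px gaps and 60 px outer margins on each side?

Total width: 2·60 + 10·83 + 9·36 = 1274 px.

1274 px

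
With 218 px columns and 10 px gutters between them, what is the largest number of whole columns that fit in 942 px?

4 columns

k columns need k·218 + (k−1)·10 = k·228 − 10.
k·228 − 10 ≤ 942 → k ≤ 952 / 228 ≈ 4.18, so k = 4.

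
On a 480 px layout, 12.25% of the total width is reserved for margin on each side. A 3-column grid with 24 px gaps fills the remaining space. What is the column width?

Each margin = 12.25% of 480 = 58.8 px; content = 480 − 2·58.8 = 362.4 px.
3 columns + 2 gaps: 3c + 2·24 = 362.4.
3c = 362.4 − 48 = 314.4, so c = 104.8 px.

104.8 px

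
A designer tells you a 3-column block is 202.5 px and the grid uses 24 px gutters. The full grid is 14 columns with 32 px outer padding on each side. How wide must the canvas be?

1097 px

3c + 2·24 = 202.5 → 3c = 154.5 → c = 51.5 px.
Total width: 2·32 + 14·51.5 + 13·24 = 1097 px.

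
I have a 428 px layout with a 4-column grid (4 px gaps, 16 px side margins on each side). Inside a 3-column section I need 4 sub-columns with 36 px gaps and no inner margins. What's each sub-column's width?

47 px

Outer content = 428 − 2·16 = 396 px.
396 − 3·4 = 384; ÷4 gives c = 96 px.
3 columns plus 2 gaps: 288 + 8 = 296 px.
4 columns + 3 gaps: 4d + 3·36 = 296.
4d = 296 − 108 = 188, so d = 47 px.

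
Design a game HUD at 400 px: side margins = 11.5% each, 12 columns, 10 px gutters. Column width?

Margins: 11.5% × 400 = 46 px each, so content = 400 − 92 = 308 px.
308 − 11·10 = 198; ÷12 gives c = 16.5 px.

16.5 px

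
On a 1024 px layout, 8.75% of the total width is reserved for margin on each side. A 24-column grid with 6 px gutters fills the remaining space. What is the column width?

29.45 px

Each margin = 8.75% of 1024 = 89.6 px; content = 1024 − 2·89.6 = 844.8 px.
24 columns + 23 gutters: 24c + 23·6 = 844.8.
24c = 844.8 − 138 = 706.8, so c = 29.45 px.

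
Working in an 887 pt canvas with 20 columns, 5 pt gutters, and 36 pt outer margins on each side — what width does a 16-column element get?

Take off 72 pt of margins, leaving 815 pt.
20 columns + 19 gutters: 20c + 19·5 = 815.
20c = 815 − 95 = 720, so c = 36 pt.
Span of 16: 16·36 + 15·5 = 576 + 75 = 651 pt.

651 pt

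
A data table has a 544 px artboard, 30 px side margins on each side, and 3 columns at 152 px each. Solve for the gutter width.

14 px

Take off 60 px of margins, leaving 484 px.
3·152 + 2g = 484 → 2g = 28 → g = 14 px.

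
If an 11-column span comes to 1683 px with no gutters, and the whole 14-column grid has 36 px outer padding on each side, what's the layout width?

1683 / 11 = 153 px per column.
Layout = 2·36 + 14·153 = 72 + 2142 = 2214 px.

2214 px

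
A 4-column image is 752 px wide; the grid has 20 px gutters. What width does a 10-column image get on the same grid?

1910 px

4 columns + 3 gutters: 4c + 3·20 = 752.
4c = 752 − 60 = 692, so c = 173 px.
10 columns plus 9 gutters: 1730 + 180 = 1910 px.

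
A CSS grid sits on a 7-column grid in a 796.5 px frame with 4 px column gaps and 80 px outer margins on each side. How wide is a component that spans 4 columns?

362 px

Subtract both margins: 796.5 − 2·80 = 636.5 px.
7c + 6·4 = 636.5 → 7c = 612.5 → c = 87.5 px.
4-column span = 4·87.5 + 3·4 = 362 px.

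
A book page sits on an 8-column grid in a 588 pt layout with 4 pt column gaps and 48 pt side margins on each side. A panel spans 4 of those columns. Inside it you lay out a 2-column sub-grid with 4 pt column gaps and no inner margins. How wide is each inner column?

Subtract both margins: 588 − 2·48 = 492 pt.
8c + 7·4 = 492 → 8c = 464 → c = 58 pt.
4 columns plus 3 column gaps: 232 + 12 = 244 pt.
2 columns + 1 column gap: 2d + 1·4 = 244.
2d = 244 − 4 = 240, so d = 120 pt.

120 pt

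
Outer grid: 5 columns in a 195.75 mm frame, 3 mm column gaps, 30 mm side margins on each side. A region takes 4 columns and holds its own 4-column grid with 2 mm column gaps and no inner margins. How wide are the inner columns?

Inside the margins: 195.75 − 60 = 135.75 mm.
5c + 4·3 = 135.75 → 5c = 123.75 → c = 24.75 mm.
4-column span = 4·24.75 + 3·3 = 108 mm.
108 − 3·2 = 102; ÷4 gives d = 25.5 mm.

25.5 mm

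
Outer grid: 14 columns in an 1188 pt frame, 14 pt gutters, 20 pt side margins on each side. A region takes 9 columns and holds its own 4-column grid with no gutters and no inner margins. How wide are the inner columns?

183.25 pt

Take off 40 pt of margins, leaving 1148 pt.
14c + 13·14 = 1148 → 14c = 966 → c = 69 pt.
9 columns plus 8 gutters: 621 + 112 = 733 pt.
733 / 4 = 183.25 pt per column.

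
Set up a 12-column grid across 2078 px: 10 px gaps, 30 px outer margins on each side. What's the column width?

159 px

Content width = 2078 − 2·30 = 2018 px.
12 columns + 11 gaps: 12c + 11·10 = 2018.
12c = 2018 − 110 = 1908, so c = 159 px.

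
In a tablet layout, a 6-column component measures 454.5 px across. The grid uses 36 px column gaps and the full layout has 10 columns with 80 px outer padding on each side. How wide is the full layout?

941.5 px

6 columns + 5 column gaps: 6c + 5·36 = 454.5.
6c = 454.5 − 180 = 274.5, so c = 45.75 px.
Adding margins, columns and gutters: 160 + 457.5 + 324 = 941.5 px.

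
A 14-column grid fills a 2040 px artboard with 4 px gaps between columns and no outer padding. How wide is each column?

142 px

Subtracting 13 gaps of 4 leaves 1988 for 14 columns, so c = 142 px.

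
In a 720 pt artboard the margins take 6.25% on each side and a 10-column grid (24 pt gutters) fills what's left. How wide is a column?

Margins: 6.25% × 720 = 45 pt each, so content = 720 − 90 = 630 pt.
Subtracting 9 gutters of 24 leaves 414 for 10 columns, so c = 41.4 pt.

41.4 pt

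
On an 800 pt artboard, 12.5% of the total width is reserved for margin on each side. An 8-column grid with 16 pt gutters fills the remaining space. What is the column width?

61 pt

Margins: 12.5% × 800 = 100 pt each, so content = 800 − 200 = 600 pt.
8 columns + 7 gutters: 8c + 7·16 = 600.
8c = 600 − 112 = 488, so c = 61 pt.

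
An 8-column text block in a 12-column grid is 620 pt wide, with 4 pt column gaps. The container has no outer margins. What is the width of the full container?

932 pt

8 columns + 7 column gaps: 8c + 7·4 = 620.
8c = 620 − 28 = 592, so c = 74 pt.
Summing: 888 + 44 = 932 pt.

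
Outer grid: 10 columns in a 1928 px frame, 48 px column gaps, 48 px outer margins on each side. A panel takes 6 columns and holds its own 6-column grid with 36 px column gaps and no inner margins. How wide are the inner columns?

Take off 96 px of margins, leaving 1832 px.
1832 − 9·48 = 1400; ÷10 gives c = 140 px.
Span of 6: 6·140 + 5·48 = 840 + 240 = 1080 px.
6d + 5·36 = 1080 → 6d = 900 → d = 150 px.

150 px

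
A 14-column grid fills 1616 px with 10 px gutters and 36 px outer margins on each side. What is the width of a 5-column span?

545 px

Inside the margins: 1616 − 72 = 1544 px.
14c + 13·10 = 1544 → 14c = 1414 → c = 101 px.
5 columns plus 4 gutters: 505 + 40 = 545 px.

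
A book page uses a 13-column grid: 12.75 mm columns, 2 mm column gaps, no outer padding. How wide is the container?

Total width: 13·12.75 + 12·2 = 189.75 mm.

189.75 mm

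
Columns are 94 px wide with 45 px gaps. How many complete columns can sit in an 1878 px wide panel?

k columns need k·94 + (k−1)·45 = k·139 − 45.
k·139 − 45 ≤ 1878 → k ≤ 1923 / 139 ≈ 13.83, so k = 13.

13 columns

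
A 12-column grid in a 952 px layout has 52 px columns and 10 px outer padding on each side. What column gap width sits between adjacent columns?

28 px

Take off 20 px of margins, leaving 932 px.
12·52 + 11g = 932 → 11g = 308 → g = 28 px.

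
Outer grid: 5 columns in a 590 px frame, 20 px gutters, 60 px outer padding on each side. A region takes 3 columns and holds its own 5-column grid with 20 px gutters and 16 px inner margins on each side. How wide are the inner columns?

32.4 px

Outer content = 590 − 2·60 = 470 px.
470 − 4·20 = 390; ÷5 gives c = 78 px.
3-column span = 3·78 + 2·20 = 274 px.
Inner content = 274 − 2·16 = 242 px.
5 columns + 4 gutters: 5d + 4·20 = 242.
5d = 242 − 80 = 162, so d = 32.4 px.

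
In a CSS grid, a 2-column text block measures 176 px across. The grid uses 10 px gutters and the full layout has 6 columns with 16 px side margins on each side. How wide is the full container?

580 px

2 columns + 1 gutter: 2c + 1·10 = 176.
2c = 176 − 10 = 166, so c = 83 px.
Container = 2·16 + 6·83 + 5·10 = 32 + 498 + 50 = 580 px.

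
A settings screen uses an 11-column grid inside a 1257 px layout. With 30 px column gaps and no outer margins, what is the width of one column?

1257 − 10·30 = 957; ÷11 gives c = 87 px.

87 px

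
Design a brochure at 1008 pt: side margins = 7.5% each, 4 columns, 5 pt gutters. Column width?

210.45 pt

Margins: 7.5% × 1008 = 75.6 pt each, so content = 1008 − 151.2 = 856.8 pt.
4 columns + 3 gutters: 4c + 3·5 = 856.8.
4c = 856.8 − 15 = 841.8, so c = 210.45 pt.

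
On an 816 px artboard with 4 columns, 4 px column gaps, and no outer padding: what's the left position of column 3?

816 − 3·4 = 804; ÷4 gives c = 201 px.
No margin, so column 3 starts at 2·(column + gutter) = 2·205 = 410 px.

410 px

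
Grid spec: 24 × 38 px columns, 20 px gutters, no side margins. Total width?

1372 px

Total width: 24·38 + 23·20 = 1372 px.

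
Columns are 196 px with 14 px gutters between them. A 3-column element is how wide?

3 columns plus 2 gutters: 588 + 28 = 616 px.

616 px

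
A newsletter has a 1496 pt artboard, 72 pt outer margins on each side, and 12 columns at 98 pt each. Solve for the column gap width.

Inside the margins: 1496 − 144 = 1352 pt.
12·98 + 11g = 1352 → 11g = 176 → g = 16 pt.

16 pt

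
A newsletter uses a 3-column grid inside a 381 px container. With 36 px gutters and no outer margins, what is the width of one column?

103 px

3 columns + 2 gutters: 3c + 2·36 = 381.
3c = 381 − 72 = 309, so c = 103 px.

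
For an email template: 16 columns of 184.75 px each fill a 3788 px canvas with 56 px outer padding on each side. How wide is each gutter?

Subtract both margins: 3788 − 2·56 = 3676 px.
16 columns take 16·184.75 = 2956 px; remaining 720 splits into 15 gutters.
g = 720 / 15 = 48 px.

48 px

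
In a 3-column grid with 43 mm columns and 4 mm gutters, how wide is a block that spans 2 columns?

2 columns plus 1 gutter: 86 + 4 = 90 mm.

90 mm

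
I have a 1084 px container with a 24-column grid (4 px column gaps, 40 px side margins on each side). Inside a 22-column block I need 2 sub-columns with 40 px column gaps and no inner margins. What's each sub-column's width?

Take off 80 px of margins, leaving 1004 px.
24 columns + 23 column gaps: 24c + 23·4 = 1004.
24c = 1004 − 92 = 912, so c = 38 px.
22-column span = 22·38 + 21·4 = 920 px.
2 columns + 1 column gap: 2d + 1·40 = 920.
2d = 920 − 40 = 880, so d = 440 px.

440 px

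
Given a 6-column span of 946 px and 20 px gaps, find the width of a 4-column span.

624 px

Subtracting 5 gaps of 20 leaves 846 for 6 columns, so c = 141 px.
4-column span = 4·141 + 3·20 = 624 px.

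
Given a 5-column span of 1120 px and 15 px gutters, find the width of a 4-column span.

893 px

1120 − 4·15 = 1060; ÷5 gives c = 212 px.
4-column span = 4·212 + 3·15 = 893 px.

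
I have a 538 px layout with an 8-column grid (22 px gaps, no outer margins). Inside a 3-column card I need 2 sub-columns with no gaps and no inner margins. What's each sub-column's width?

94 px

Subtracting 7 gaps of 22 leaves 384 for 8 columns, so c = 48 px.
Span of 3: 3·48 + 2·22 = 144 + 44 = 188 px.
With no gaps, each column is 188/2 = 94 px.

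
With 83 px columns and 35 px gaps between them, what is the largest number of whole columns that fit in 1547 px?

13 columns: 13·83 + 12·35 = 1499 px ≤ 1547.
14 columns: 1617 px > 1547. So 13.

13 columns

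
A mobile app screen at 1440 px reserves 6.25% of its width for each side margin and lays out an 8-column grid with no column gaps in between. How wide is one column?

157.5 px

Margins: 6.25% × 1440 = 90 px each, so content = 1440 − 180 = 1260 px.
With no column gaps, each column is 1260/8 = 157.5 px.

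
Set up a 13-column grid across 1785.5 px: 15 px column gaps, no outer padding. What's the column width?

123.5 px

1785.5 − 12·15 = 1605.5; ÷13 gives c = 123.5 px.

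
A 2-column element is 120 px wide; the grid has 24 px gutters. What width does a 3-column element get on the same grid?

Subtracting 1 gutter of 24 leaves 96 for 2 columns, so c = 48 px.
Span of 3: 3·48 + 2·24 = 144 + 48 = 192 px.

192 px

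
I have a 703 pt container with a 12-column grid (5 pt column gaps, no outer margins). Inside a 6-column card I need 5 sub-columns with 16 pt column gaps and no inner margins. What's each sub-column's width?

57 pt

12c + 11·5 = 703 → 12c = 648 → c = 54 pt.
Span of 6: 6·54 + 5·5 = 324 + 25 = 349 pt.
Subtracting 4 column gaps of 16 leaves 285 for 5 columns, so d = 57 pt.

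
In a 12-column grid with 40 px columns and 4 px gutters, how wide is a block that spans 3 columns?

128 px

3 columns plus 2 gutters: 120 + 8 = 128 px.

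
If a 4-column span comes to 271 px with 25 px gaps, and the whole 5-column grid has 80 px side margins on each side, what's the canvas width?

505 px

4c + 3·25 = 271 → 4c = 196 → c = 49 px.
Total width: 2·80 + 5·49 + 4·25 = 505 px.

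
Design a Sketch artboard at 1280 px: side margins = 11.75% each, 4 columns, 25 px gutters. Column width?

1280 × (1 − 2·11.75%) = 1280 × 76.5% = 979.2 px for the columns.
4 columns + 3 gutters: 4c + 3·25 = 979.2.
4c = 979.2 − 75 = 904.2, so c = 226.05 px.

226.05 px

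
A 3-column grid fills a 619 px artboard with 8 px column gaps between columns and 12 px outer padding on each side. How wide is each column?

193 px

Inside the margins: 619 − 24 = 595 px.
Subtracting 2 column gaps of 8 leaves 579 for 3 columns, so c = 193 px.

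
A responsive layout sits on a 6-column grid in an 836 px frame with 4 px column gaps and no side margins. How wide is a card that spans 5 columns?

Subtracting 5 column gaps of 4 leaves 816 for 6 columns, so c = 136 px.
5 columns plus 4 column gaps: 680 + 16 = 696 px.

696 px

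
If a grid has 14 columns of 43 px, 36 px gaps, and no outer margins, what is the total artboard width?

1070 px

Summing: 602 + 468 = 1070 px.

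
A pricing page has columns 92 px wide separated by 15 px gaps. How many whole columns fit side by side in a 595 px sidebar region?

5 columns

Each extra column adds 92 + 15 = 107 px.
(595 + 15) / 107 = 5.70, so 5 columns fit.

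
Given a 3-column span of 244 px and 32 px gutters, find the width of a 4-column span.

244 − 2·32 = 180; ÷3 gives c = 60 px.
4-column span = 4·60 + 3·32 = 336 px.

336 px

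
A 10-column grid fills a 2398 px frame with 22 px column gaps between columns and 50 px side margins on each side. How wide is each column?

Inside the margins: 2398 − 100 = 2298 px.
Subtracting 9 column gaps of 22 leaves 2100 for 10 columns, so c = 210 px.

210 px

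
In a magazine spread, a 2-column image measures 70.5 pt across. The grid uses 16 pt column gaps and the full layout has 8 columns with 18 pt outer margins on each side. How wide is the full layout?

366 pt

Subtracting 1 column gap of 16 leaves 54.5 for 2 columns, so c = 27.25 pt.
Layout = 2·18 + 8·27.25 + 7·16 = 36 + 218 + 112 = 366 pt.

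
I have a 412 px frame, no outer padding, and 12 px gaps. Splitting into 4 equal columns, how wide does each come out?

4c + 3·12 = 412 → 4c = 376 → c = 94 px.

94 px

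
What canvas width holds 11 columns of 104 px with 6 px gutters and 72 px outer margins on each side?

Canvas = 2·72 + 11·104 + 10·6 = 144 + 1144 + 60 = 1348 px.

1348 px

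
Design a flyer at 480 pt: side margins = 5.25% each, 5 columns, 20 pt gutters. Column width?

69.92 pt

Each margin = 5.25% of 480 = 25.2 pt; content = 480 − 2·25.2 = 429.6 pt.
5c + 4·20 = 429.6 → 5c = 349.6 → c = 69.92 pt.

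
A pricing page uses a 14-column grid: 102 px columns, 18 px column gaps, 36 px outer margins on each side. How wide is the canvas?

Canvas = 2·36 + 14·102 + 13·18 = 72 + 1428 + 234 = 1734 px.

1734 px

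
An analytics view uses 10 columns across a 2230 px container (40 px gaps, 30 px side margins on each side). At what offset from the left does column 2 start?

Subtract both margins: 2230 − 2·30 = 2170 px.
2170 − 9·40 = 1810; ÷10 gives c = 181 px.
Before column 2: the margin + 1 column + 1 gap.
Offset = 30 + 1·(181 + 40) = 30 + 221 = 251 px.

251 px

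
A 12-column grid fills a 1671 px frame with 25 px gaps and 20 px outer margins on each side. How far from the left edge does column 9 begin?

Subtract both margins: 1671 − 2·20 = 1631 px.
1631 − 11·25 = 1356; ÷12 gives c = 113 px.
Before column 9: the margin + 8 columns + 8 gaps.
Offset = 20 + 8·(113 + 25) = 20 + 1104 = 1124 px.

1124 px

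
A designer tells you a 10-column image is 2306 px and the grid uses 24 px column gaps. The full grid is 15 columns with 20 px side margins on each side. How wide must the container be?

3511 px

10c + 9·24 = 2306 → 10c = 2090 → c = 209 px.
Total width: 2·20 + 15·209 + 14·24 = 3511 px.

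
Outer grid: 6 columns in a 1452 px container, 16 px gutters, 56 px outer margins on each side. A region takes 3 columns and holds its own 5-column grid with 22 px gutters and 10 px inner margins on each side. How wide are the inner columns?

Inside the margins: 1452 − 112 = 1340 px.
6 columns + 5 gutters: 6c + 5·16 = 1340.
6c = 1340 − 80 = 1260, so c = 210 px.
Span of 3: 3·210 + 2·16 = 630 + 32 = 662 px.
Inner content = 662 − 2·10 = 642 px.
Subtracting 4 gutters of 22 leaves 554 for 5 columns, so d = 110.8 px.

110.8 px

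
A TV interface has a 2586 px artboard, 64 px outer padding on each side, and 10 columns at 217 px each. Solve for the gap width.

Content width = 2586 − 2·64 = 2458 px.
Columns use 2170 px, leaving 288 px across 9 gaps = 32 px each.

32 px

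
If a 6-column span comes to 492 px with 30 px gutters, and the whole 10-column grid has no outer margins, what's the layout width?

840 px

6 columns + 5 gutters: 6c + 5·30 = 492.
6c = 492 − 150 = 342, so c = 57 px.
Total width: 10·57 + 9·30 = 840 px.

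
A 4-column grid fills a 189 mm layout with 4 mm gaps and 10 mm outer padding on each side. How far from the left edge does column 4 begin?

Content = 189 − 2·10 = 169 mm.
Subtracting 3 gaps of 4 leaves 157 for 4 columns, so c = 39.25 mm.
Before column 4: the margin + 3 columns + 3 gaps.
Offset = 10 + 3·(39.25 + 4) = 10 + 129.75 = 139.75 mm.

139.75 mm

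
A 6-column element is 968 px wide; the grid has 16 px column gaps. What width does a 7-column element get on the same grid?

Subtracting 5 column gaps of 16 leaves 888 for 6 columns, so c = 148 px.
Span of 7: 7·148 + 6·16 = 1036 + 96 = 1132 px.

1132 px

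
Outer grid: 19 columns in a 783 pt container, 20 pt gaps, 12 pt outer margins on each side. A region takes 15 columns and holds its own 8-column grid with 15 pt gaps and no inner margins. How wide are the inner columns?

Take off 24 pt of margins, leaving 759 pt.
759 − 18·20 = 399; ÷19 gives c = 21 pt.
15-column span = 15·21 + 14·20 = 595 pt.
8d + 7·15 = 595 → 8d = 490 → d = 61.25 pt.

61.25 pt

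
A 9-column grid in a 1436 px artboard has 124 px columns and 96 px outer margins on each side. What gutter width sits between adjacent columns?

Content width = 1436 − 2·96 = 1244 px.
9 columns take 9·124 = 1116 px; remaining 128 splits into 8 gutters.
g = 128 / 8 = 16 px.

16 px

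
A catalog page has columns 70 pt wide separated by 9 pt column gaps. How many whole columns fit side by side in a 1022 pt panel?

k columns need k·70 + (k−1)·9 = k·79 − 9.
k·79 − 9 ≤ 1022 → k ≤ 1031 / 79 ≈ 13.05, so k = 13.

13 columns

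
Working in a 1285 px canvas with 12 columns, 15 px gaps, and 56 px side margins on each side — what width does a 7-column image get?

Inside the margins: 1285 − 112 = 1173 px.
12c + 11·15 = 1173 → 12c = 1008 → c = 84 px.
7-column span = 7·84 + 6·15 = 678 px.

678 px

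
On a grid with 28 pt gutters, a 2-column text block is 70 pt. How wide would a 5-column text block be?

217 pt

2c + 1·28 = 70 → 2c = 42 → c = 21 pt.
5 columns plus 4 gutters: 105 + 112 = 217 pt.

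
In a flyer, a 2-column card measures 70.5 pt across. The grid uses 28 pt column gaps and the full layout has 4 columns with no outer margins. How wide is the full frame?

169 pt

70.5 − 1·28 = 42.5; ÷2 gives c = 21.25 pt.
Total width: 4·21.25 + 3·28 = 169 pt.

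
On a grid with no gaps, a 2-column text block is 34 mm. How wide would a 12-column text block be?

With no gaps, each column is 34/2 = 17 mm.
With no gaps, 12 columns span 12·17 = 204 mm.

204 mm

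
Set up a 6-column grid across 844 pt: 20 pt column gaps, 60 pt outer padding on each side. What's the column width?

Content width = 844 − 2·60 = 724 pt.
6c + 5·20 = 724 → 6c = 624 → c = 104 pt.

104 pt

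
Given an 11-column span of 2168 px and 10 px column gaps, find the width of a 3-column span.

584 px

11c + 10·10 = 2168 → 11c = 2068 → c = 188 px.
Span of 3: 3·188 + 2·10 = 564 + 20 = 584 px.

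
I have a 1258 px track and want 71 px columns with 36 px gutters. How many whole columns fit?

12 columns

Each extra column adds 71 + 36 = 107 px.
(1258 + 36) / 107 = 12.09, so 12 columns fit.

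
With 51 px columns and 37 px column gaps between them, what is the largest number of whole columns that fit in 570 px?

6 columns

k columns need k·51 + (k−1)·37 = k·88 − 37.
k·88 − 37 ≤ 570 → k ≤ 607 / 88 ≈ 6.90, so k = 6.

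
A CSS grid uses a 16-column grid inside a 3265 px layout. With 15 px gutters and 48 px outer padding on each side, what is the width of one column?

184 px

Take off 96 px of margins, leaving 3169 px.
16 columns + 15 gutters: 16c + 15·15 = 3169.
16c = 3169 − 225 = 2944, so c = 184 px.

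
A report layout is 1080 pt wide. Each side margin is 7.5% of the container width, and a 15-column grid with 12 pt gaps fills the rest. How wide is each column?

50 pt

Margins: 7.5% × 1080 = 81 pt each, so content = 1080 − 162 = 918 pt.
15 columns + 14 gaps: 15c + 14·12 = 918.
15c = 918 − 168 = 750, so c = 50 pt.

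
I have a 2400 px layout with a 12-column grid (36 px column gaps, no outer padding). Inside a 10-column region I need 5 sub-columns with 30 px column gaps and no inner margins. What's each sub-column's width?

12 columns + 11 column gaps: 12c + 11·36 = 2400.
12c = 2400 − 396 = 2004, so c = 167 px.
10 columns plus 9 column gaps: 1670 + 324 = 1994 px.
Subtracting 4 column gaps of 30 leaves 1874 for 5 columns, so d = 374.8 px.

374.8 px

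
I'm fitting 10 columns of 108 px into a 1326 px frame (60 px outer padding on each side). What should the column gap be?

14 px

Subtract both margins: 1326 − 2·60 = 1206 px.
Columns use 1080 px, leaving 126 px across 9 column gaps = 14 px each.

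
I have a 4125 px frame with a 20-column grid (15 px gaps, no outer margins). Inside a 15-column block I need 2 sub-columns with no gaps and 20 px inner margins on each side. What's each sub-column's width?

1525 px

Subtracting 19 gaps of 15 leaves 3840 for 20 columns, so c = 192 px.
Span of 15: 15·192 + 14·15 = 2880 + 210 = 3090 px.
Inner content = 3090 − 2·20 = 3050 px.
3050 / 2 = 1525 px per column.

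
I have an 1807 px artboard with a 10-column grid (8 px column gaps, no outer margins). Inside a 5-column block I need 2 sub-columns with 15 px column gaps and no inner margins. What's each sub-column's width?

Subtracting 9 column gaps of 8 leaves 1735 for 10 columns, so c = 173.5 px.
5-column span = 5·173.5 + 4·8 = 899.5 px.
Subtracting 1 column gap of 15 leaves 884.5 for 2 columns, so d = 442.25 px.

442.25 px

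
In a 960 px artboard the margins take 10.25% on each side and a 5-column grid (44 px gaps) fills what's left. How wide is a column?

117.44 px

Each margin = 10.25% of 960 = 98.4 px; content = 960 − 2·98.4 = 763.2 px.
Subtracting 4 gaps of 44 leaves 587.2 for 5 columns, so c = 117.44 px.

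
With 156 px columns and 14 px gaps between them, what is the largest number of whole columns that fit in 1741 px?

10 columns

10 columns: 10·156 + 9·14 = 1686 px ≤ 1741.
11 columns: 1856 px > 1741. So 10.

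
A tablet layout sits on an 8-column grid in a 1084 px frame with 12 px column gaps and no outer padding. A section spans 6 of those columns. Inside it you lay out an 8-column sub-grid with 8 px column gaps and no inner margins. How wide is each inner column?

1084 − 7·12 = 1000; ÷8 gives c = 125 px.
6 columns plus 5 column gaps: 750 + 60 = 810 px.
Subtracting 7 column gaps of 8 leaves 754 for 8 columns, so d = 94.25 px.

94.25 px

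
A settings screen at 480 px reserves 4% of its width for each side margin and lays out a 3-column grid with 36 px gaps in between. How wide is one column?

Each margin = 4% of 480 = 19.2 px; content = 480 − 2·19.2 = 441.6 px.
3 columns + 2 gaps: 3c + 2·36 = 441.6.
3c = 441.6 − 72 = 369.6, so c = 123.2 px.

123.2 px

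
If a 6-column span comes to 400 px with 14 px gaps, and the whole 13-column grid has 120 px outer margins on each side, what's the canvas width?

1123 px

400 − 5·14 = 330; ÷6 gives c = 55 px.
Total width: 2·120 + 13·55 + 12·14 = 1123 px.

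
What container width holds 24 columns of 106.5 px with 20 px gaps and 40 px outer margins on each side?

Adding margins, columns and gutters: 80 + 2556 + 460 = 3096 px.

3096 px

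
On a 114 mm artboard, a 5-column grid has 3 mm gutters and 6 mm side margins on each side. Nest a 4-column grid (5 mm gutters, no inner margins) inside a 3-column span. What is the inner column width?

11.25 mm

Take off 12 mm of margins, leaving 102 mm.
102 − 4·3 = 90; ÷5 gives c = 18 mm.
3-column span = 3·18 + 2·3 = 60 mm.
Subtracting 3 gutters of 5 leaves 45 for 4 columns, so d = 11.25 mm.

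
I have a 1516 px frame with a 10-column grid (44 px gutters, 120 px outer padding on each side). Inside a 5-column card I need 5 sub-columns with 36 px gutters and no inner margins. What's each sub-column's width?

94.4 px

Outer content = 1516 − 2·120 = 1276 px.
10 columns + 9 gutters: 10c + 9·44 = 1276.
10c = 1276 − 396 = 880, so c = 88 px.
5 columns plus 4 gutters: 440 + 176 = 616 px.
616 − 4·36 = 472; ÷5 gives d = 94.4 px.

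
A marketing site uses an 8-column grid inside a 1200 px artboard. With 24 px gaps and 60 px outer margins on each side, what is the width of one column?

Subtract both margins: 1200 − 2·60 = 1080 px.
Subtracting 7 gaps of 24 leaves 912 for 8 columns, so c = 114 px.

114 px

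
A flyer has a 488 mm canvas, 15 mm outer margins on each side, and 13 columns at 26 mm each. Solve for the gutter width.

Take off 30 mm of margins, leaving 458 mm.
13·26 + 12g = 458 → 12g = 120 → g = 10 mm.

10 mm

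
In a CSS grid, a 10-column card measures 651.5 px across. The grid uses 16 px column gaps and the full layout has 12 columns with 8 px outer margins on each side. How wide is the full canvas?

651.5 − 9·16 = 507.5; ÷10 gives c = 50.75 px.
Total width: 2·8 + 12·50.75 + 11·16 = 801 px.

801 px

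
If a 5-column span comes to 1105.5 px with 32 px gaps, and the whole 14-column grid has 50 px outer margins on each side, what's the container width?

Subtracting 4 gaps of 32 leaves 977.5 for 5 columns, so c = 195.5 px.
Total width: 2·50 + 14·195.5 + 13·32 = 3253 px.

3253 px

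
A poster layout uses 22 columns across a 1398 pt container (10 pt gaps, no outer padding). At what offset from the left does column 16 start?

22 columns + 21 gaps: 22c + 21·10 = 1398.
22c = 1398 − 210 = 1188, so c = 54 pt.
No margin, so column 16 starts at 15·(column + gutter) = 15·64 = 960 pt.

960 pt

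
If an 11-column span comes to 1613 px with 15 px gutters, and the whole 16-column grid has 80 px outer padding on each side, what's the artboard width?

2513 px

Subtracting 10 gutters of 15 leaves 1463 for 11 columns, so c = 133 px.
Artboard = 2·80 + 16·133 + 15·15 = 160 + 2128 + 225 = 2513 px.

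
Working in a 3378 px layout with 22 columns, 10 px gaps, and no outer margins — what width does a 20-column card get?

3378 − 21·10 = 3168; ÷22 gives c = 144 px.
Span of 20: 20·144 + 19·10 = 2880 + 190 = 3070 px.

3070 px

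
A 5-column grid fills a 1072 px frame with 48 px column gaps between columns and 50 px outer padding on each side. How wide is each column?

156 px

Subtract both margins: 1072 − 2·50 = 972 px.
Subtracting 4 column gaps of 48 leaves 780 for 5 columns, so c = 156 px.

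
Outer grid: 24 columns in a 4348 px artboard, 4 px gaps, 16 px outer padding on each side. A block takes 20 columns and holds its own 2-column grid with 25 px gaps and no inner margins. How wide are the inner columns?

1785.5 px

Outer content = 4348 − 2·16 = 4316 px.
24 columns + 23 gaps: 24c + 23·4 = 4316.
24c = 4316 − 92 = 4224, so c = 176 px.
20-column span = 20·176 + 19·4 = 3596 px.
Subtracting 1 gap of 25 leaves 3571 for 2 columns, so d = 1785.5 px.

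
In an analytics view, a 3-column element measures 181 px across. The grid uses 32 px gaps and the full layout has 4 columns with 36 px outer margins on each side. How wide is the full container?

3 columns + 2 gaps: 3c + 2·32 = 181.
3c = 181 − 64 = 117, so c = 39 px.
Adding margins, columns and gutters: 72 + 156 + 96 = 324 px.

324 px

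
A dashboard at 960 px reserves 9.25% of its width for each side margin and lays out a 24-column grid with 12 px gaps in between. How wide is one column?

21.1 px

960 × (1 − 2·9.25%) = 960 × 81.5% = 782.4 px for the columns.
24 columns + 23 gaps: 24c + 23·12 = 782.4.
24c = 782.4 − 276 = 506.4, so c = 21.1 px.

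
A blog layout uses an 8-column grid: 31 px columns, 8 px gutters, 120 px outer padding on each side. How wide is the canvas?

Canvas = 2·120 + 8·31 + 7·8 = 240 + 248 + 56 = 544 px.

544 px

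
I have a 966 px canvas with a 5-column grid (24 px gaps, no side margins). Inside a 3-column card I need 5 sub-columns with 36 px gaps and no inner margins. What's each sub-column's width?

5 columns + 4 gaps: 5c + 4·24 = 966.
5c = 966 − 96 = 870, so c = 174 px.
Span of 3: 3·174 + 2·24 = 522 + 48 = 570 px.
5d + 4·36 = 570 → 5d = 426 → d = 85.2 px.

85.2 px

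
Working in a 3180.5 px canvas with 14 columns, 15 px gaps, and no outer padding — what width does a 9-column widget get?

2039.25 px

14c + 13·15 = 3180.5 → 14c = 2985.5 → c = 213.25 px.
9 columns plus 8 gaps: 1919.25 + 120 = 2039.25 px.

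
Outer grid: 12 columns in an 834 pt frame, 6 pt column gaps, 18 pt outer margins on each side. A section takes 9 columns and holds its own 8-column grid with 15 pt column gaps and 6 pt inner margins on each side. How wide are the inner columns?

60 pt

Inside the margins: 834 − 36 = 798 pt.
798 − 11·6 = 732; ÷12 gives c = 61 pt.
Span of 9: 9·61 + 8·6 = 549 + 48 = 597 pt.
Inner content = 597 − 2·6 = 585 pt.
Subtracting 7 column gaps of 15 leaves 480 for 8 columns, so d = 60 pt.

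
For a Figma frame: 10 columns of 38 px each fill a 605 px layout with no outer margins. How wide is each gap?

25 px

Columns use 380 px, leaving 225 px across 9 gaps = 25 px each.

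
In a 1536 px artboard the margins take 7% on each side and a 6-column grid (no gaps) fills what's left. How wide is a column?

220.16 px

1536 × (1 − 2·7%) = 1536 × 86% = 1320.96 px for the columns.
With no gaps, each column is 1320.96/6 = 220.16 px.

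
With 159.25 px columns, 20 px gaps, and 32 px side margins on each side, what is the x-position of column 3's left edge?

390.5 px

Before column 3: the margin + 2 columns + 2 gaps.
Offset = 32 + 2·(159.25 + 20) = 32 + 358.5 = 390.5 px.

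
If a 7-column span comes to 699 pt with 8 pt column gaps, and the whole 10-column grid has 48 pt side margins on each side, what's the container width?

1098 pt

7c + 6·8 = 699 → 7c = 651 → c = 93 pt.
Container = 2·48 + 10·93 + 9·8 = 96 + 930 + 72 = 1098 pt.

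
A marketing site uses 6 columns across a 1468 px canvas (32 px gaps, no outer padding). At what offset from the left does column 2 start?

Subtracting 5 gaps of 32 leaves 1308 for 6 columns, so c = 218 px.
No margin, so column 2 starts at 1·(column + gutter) = 1·250 = 250 px.

250 px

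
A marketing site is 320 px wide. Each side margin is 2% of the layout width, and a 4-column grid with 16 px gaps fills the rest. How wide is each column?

Margins: 2% × 320 = 6.4 px each, so content = 320 − 12.8 = 307.2 px.
307.2 − 3·16 = 259.2; ÷4 gives c = 64.8 px.

64.8 px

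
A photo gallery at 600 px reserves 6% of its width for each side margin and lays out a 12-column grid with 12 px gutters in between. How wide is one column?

33 px

Margins: 6% × 600 = 36 px each, so content = 600 − 72 = 528 px.
Subtracting 11 gutters of 12 leaves 396 for 12 columns, so c = 33 px.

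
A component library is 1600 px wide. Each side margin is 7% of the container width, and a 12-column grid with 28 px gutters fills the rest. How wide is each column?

89 px

1600 × (1 − 2·7%) = 1600 × 86% = 1376 px for the columns.
12c + 11·28 = 1376 → 12c = 1068 → c = 89 px.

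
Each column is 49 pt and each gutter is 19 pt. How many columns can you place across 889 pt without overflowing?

k columns need k·49 + (k−1)·19 = k·68 − 19.
k·68 − 19 ≤ 889 → k ≤ 908 / 68 ≈ 13.35, so k = 13.

13 columns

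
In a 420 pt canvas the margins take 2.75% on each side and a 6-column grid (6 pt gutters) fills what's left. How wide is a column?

61.15 pt

420 × (1 − 2·2.75%) = 420 × 94.5% = 396.9 pt for the columns.
6c + 5·6 = 396.9 → 6c = 366.9 → c = 61.15 pt.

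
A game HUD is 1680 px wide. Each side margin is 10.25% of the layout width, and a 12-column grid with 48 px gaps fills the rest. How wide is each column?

67.3 px

Margins: 10.25% × 1680 = 172.2 px each, so content = 1680 − 344.4 = 1335.6 px.
12 columns + 11 gaps: 12c + 11·48 = 1335.6.
12c = 1335.6 − 528 = 807.6, so c = 67.3 px.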